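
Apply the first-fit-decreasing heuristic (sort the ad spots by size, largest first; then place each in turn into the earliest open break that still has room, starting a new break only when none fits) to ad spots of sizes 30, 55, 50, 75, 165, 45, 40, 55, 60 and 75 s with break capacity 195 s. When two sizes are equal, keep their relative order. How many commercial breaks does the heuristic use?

4

Sorted descending: 165, 75, 75, 60, 55, 55, 50, 45, 40, 30.
  165 → break 1 (new)  [load 165/195]
  75 → break 2 (new)  [load 75/195]
  75 → break 2  [load 150/195]
  60 → break 3 (new)  [load 60/195]
  55 → break 3  [load 115/195]
  55 → break 3  [load 170/195]
  50 → break 4 (new)  [load 50/195]
  45 → break 2  [load 195/195]
  40 → break 4  [load 90/195]
  30 → break 1  [load 195/195]
4 commercial breaks opened.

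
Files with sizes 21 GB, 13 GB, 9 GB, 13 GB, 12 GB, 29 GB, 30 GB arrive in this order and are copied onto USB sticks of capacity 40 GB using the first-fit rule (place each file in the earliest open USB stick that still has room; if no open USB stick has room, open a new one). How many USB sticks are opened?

  21 → USB stick 1 (new)  [load 21/40]
  13 → USB stick 1  [load 34/40]
  9 → USB stick 2 (new)  [load 9/40]
  13 → USB stick 2  [load 22/40]
  12 → USB stick 2  [load 34/40]
  29 → USB stick 3 (new)  [load 29/40]
  30 → USB stick 4 (new)  [load 30/40]
4 USB sticks opened.

4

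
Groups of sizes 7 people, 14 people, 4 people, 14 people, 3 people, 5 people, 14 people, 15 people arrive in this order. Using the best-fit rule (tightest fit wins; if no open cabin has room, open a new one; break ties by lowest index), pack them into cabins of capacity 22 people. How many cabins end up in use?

4

  7 → cabin 1 (new)  [load 7/22]
  14 → cabin 1  [load 21/22]
  4 → cabin 2 (new)  [load 4/22]
  14 → cabin 2  [load 18/22]
  3 → cabin 2  [load 21/22]
  5 → cabin 3 (new)  [load 5/22]
  14 → cabin 3  [load 19/22]
  15 → cabin 4 (new)  [load 15/22]
4 cabins opened.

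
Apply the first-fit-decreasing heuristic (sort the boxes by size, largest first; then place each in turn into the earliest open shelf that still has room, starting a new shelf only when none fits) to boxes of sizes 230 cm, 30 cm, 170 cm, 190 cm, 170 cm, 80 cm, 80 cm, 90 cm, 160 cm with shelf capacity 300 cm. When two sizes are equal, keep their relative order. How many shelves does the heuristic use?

5

Sorted descending: 230, 190, 170, 170, 160, 90, 80, 80, 30.
  230 → shelf 1 (new)  [load 230/300]
  190 → shelf 2 (new)  [load 190/300]
  170 → shelf 3 (new)  [load 170/300]
  170 → shelf 4 (new)  [load 170/300]
  160 → shelf 5 (new)  [load 160/300]
  90 → shelf 2  [load 280/300]
  80 → shelf 3  [load 250/300]
  80 → shelf 4  [load 250/300]
  30 → shelf 1  [load 260/300]
5 shelves opened.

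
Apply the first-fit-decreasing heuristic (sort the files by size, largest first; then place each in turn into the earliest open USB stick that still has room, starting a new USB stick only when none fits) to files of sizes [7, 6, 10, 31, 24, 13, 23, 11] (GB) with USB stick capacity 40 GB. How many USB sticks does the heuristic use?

Sorted descending: 31, 24, 23, 13, 11, 10, 7, 6.
  31 → USB stick 1 (new)  [load 31/40]
  24 → USB stick 2 (new)  [load 24/40]
  23 → USB stick 3 (new)  [load 23/40]
  13 → USB stick 2  [load 37/40]
  11 → USB stick 3  [load 34/40]
  10 → USB stick 4 (new)  [load 10/40]
  7 → USB stick 1  [load 38/40]
  6 → USB stick 3  [load 40/40]
4 USB sticks opened.

4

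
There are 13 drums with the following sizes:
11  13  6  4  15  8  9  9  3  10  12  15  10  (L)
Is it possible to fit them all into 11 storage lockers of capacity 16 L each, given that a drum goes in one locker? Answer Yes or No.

A valid assignment using 10 storage lockers:
  locker 1: 15 = 15
  locker 2: 15 = 15
  locker 3: 13 + 3 = 16
  locker 4: 12 + 4 = 16
  locker 5: 11 = 11
  locker 6: 10 + 6 = 16
  locker 7: 10 = 10
  locker 8: 9 = 9
  locker 9: 9 = 9
  locker 10: 8 = 8
That uses only 10 ≤ 11, so 11 storage lockers are enough.

Yes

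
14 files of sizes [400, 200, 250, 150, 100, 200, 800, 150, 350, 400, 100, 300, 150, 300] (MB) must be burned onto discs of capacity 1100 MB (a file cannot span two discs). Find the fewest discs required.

Total = 800 + 400 + 400 + 350 + 300 + 300 + 250 + 200 + 200 + 150 + 150 + 150 + 100 + 100 = 3850 MB.
Lower bound: ⌈3850/1100⌉ = 4 discs.
A packing using 4 discs:
  disc 1: 800 + 300 = 1100
  disc 2: 400 + 400 + 300 = 1100
  disc 3: 350 + 250 + 200 + 200 + 100 = 1100
  disc 4: 150 + 150 + 150 + 100 = 550
This matches the lower bound, so 4 is optimal.

4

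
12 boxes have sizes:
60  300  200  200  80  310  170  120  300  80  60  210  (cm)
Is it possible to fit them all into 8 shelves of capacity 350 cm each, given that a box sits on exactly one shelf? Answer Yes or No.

Yes

A valid assignment using 7 shelves:
  shelf 1: 310 = 310
  shelf 2: 300 = 300
  shelf 3: 300 = 300
  shelf 4: 210 + 120 = 330
  shelf 5: 200 + 80 + 60 = 340
  shelf 6: 200 + 80 + 60 = 340
  shelf 7: 170 = 170
That uses only 7 ≤ 8, so 8 shelves are enough.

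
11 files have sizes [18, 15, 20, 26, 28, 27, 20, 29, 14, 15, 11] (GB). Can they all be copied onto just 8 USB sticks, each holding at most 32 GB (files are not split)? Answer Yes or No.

A valid assignment using 8 USB sticks:
  USB stick 1: 29 = 29
  USB stick 2: 28 = 28
  USB stick 3: 27 = 27
  USB stick 4: 26 = 26
  USB stick 5: 20 + 11 = 31
  USB stick 6: 20 = 20
  USB stick 7: 18 + 14 = 32
  USB stick 8: 15 + 15 = 30
Every load is within 32 GB, so 8 USB sticks suffice.

Yes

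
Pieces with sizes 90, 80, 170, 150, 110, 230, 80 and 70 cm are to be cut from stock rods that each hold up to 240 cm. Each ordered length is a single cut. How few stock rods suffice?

Total = 230 + 170 + 150 + 110 + 90 + 80 + 80 + 70 = 980 cm.
Lower bound: ⌈980/240⌉ = 5 stock rods.
A packing using 5 stock rods:
  stock rod 1: 230 = 230
  stock rod 2: 170 + 70 = 240
  stock rod 3: 150 + 90 = 240
  stock rod 4: 110 + 80 = 190
  stock rod 5: 80 = 80
This matches the lower bound, so 5 is optimal.

5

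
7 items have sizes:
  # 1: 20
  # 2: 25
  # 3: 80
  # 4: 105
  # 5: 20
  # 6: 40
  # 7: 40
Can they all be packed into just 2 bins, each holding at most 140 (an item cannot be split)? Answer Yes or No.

Total = 330; ⌈330/140⌉ = 3.
At least 3 bins are required, but only 2 are allowed.

No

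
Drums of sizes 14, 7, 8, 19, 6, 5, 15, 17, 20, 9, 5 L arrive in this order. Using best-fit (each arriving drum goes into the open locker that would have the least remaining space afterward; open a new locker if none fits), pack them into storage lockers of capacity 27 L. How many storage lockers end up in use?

  14 → locker 1 (new)  [load 14/27]
  7 → locker 1  [load 21/27]
  8 → locker 2 (new)  [load 8/27]
  19 → locker 2  [load 27/27]
  6 → locker 1  [load 27/27]
  5 → locker 3 (new)  [load 5/27]
  15 → locker 3  [load 20/27]
  17 → locker 4 (new)  [load 17/27]
  20 → locker 5 (new)  [load 20/27]
  9 → locker 4  [load 26/27]
  5 → locker 3  [load 25/27]
5 storage lockers opened.

5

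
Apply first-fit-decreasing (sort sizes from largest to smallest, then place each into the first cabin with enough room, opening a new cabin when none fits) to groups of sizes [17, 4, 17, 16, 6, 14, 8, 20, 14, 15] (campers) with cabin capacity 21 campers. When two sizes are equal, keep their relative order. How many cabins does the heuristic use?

8

Sorted descending: 20, 17, 17, 16, 15, 14, 14, 8, 6, 4.
  20 → cabin 1 (new)  [load 20/21]
  17 → cabin 2 (new)  [load 17/21]
  17 → cabin 3 (new)  [load 17/21]
  16 → cabin 4 (new)  [load 16/21]
  15 → cabin 5 (new)  [load 15/21]
  14 → cabin 6 (new)  [load 14/21]
  14 → cabin 7 (new)  [load 14/21]
  8 → cabin 8 (new)  [load 8/21]
  6 → cabin 5  [load 21/21]
  4 → cabin 2  [load 21/21]
8 cabins opened.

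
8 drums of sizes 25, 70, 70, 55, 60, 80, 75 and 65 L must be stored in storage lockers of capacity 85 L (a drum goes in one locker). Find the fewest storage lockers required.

7

Total = 80 + 75 + 70 + 70 + 65 + 60 + 55 + 25 = 500 L.
Lower bound: ⌈500/85⌉ = 6 storage lockers.
Also, 7 drums each exceed 85/2 L, and no two of those can share a locker, so at least 7 storage lockers are needed.
A packing using 7 storage lockers:
  locker 1: 80 = 80
  locker 2: 75 = 75
  locker 3: 70 = 70
  locker 4: 70 = 70
  locker 5: 65 = 65
  locker 6: 60 + 25 = 85
  locker 7: 55 = 55
This matches the lower bound, so 7 is optimal.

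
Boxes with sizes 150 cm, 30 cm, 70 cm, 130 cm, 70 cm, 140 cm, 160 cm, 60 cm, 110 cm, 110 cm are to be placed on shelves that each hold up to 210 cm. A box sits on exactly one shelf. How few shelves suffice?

6

Total = 160 + 150 + 140 + 130 + 110 + 110 + 70 + 70 + 60 + 30 = 1030 cm.
Lower bound: ⌈1030/210⌉ = 5 shelves.
Also, 6 boxes each exceed 105 cm, and no two of those can share a shelf, so at least 6 shelves are needed.
A packing using 6 shelves:
  shelf 1: 160 + 30 = 190
  shelf 2: 150 + 60 = 210
  shelf 3: 140 + 70 = 210
  shelf 4: 130 + 70 = 200
  shelf 5: 110 = 110
  shelf 6: 110 = 110
This matches the lower bound, so 6 is optimal.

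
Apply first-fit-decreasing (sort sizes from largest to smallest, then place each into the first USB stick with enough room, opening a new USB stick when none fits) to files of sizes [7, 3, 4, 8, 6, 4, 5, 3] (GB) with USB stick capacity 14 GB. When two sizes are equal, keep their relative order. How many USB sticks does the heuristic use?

3

Sorted descending: 8, 7, 6, 5, 4, 4, 3, 3.
  8 → USB stick 1 (new)  [load 8/14]
  7 → USB stick 2 (new)  [load 7/14]
  6 → USB stick 1  [load 14/14]
  5 → USB stick 2  [load 12/14]
  4 → USB stick 3 (new)  [load 4/14]
  4 → USB stick 3  [load 8/14]
  3 → USB stick 3  [load 11/14]
  3 → USB stick 3  [load 14/14]
3 USB sticks opened.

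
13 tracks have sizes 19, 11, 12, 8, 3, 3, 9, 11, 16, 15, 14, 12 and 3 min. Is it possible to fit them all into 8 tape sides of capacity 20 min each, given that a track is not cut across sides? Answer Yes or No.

A valid assignment using 8 tape sides:
  side 1: 19 = 19
  side 2: 16 + 3 = 19
  side 3: 15 + 3 = 18
  side 4: 14 + 3 = 17
  side 5: 12 + 8 = 20
  side 6: 12 = 12
  side 7: 11 + 9 = 20
  side 8: 11 = 11
Every load is within 20 min, so 8 tape sides suffice.

Yes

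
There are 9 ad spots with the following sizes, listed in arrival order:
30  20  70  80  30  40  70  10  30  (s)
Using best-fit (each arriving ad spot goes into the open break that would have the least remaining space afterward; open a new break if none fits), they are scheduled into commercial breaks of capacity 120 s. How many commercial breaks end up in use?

  30 → break 1 (new)  [load 30/120]
  20 → break 1  [load 50/120]
  70 → break 1  [load 120/120]
  80 → break 2 (new)  [load 80/120]
  30 → break 2  [load 110/120]
  40 → break 3 (new)  [load 40/120]
  70 → break 3  [load 110/120]
  10 → break 2  [load 120/120]
  30 → break 4 (new)  [load 30/120]
4 commercial breaks opened.

4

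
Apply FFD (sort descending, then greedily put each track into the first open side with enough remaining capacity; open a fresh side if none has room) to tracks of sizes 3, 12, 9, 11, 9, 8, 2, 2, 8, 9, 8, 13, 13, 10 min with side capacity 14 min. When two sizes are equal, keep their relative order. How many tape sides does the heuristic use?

Sorted descending: 13, 13, 12, 11, 10, 9, 9, 9, 8, 8, 8, 3, 2, 2.
  13 → side 1 (new)  [load 13/14]
  13 → side 2 (new)  [load 13/14]
  12 → side 3 (new)  [load 12/14]
  11 → side 4 (new)  [load 11/14]
  10 → side 5 (new)  [load 10/14]
  9 → side 6 (new)  [load 9/14]
  9 → side 7 (new)  [load 9/14]
  9 → side 8 (new)  [load 9/14]
  8 → side 9 (new)  [load 8/14]
  8 → side 10 (new)  [load 8/14]
  8 → side 11 (new)  [load 8/14]
  3 → side 4  [load 14/14]
  2 → side 3  [load 14/14]
  2 → side 5  [load 12/14]
11 tape sides opened.

11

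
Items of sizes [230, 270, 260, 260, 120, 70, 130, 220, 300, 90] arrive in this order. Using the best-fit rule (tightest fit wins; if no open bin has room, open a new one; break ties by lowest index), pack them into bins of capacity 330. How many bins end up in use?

  230 → bin 1 (new)  [load 230/330]
  270 → bin 2 (new)  [load 270/330]
  260 → bin 3 (new)  [load 260/330]
  260 → bin 4 (new)  [load 260/330]
  120 → bin 5 (new)  [load 120/330]
  70 → bin 3  [load 330/330]
  130 → bin 5  [load 250/330]
  220 → bin 6 (new)  [load 220/330]
  300 → bin 7 (new)  [load 300/330]
  90 → bin 1  [load 320/330]
7 bins opened.

7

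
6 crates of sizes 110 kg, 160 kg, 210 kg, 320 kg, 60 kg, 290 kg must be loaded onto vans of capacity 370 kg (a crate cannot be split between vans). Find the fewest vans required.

Total = 320 + 290 + 210 + 160 + 110 + 60 = 1150 kg.
Lower bound: ⌈1150/370⌉ = 4 vans.
A packing using 4 vans:
  van 1: 320 = 320
  van 2: 290 + 60 = 350
  van 3: 210 + 160 = 370
  van 4: 110 = 110
This matches the lower bound, so 4 is optimal.

4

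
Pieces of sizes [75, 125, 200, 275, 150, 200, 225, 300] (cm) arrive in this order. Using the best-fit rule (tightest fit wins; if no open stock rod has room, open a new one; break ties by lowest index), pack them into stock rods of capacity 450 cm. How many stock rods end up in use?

  75 → stock rod 1 (new)  [load 75/450]
  125 → stock rod 1  [load 200/450]
  200 → stock rod 1  [load 400/450]
  275 → stock rod 2 (new)  [load 275/450]
  150 → stock rod 2  [load 425/450]
  200 → stock rod 3 (new)  [load 200/450]
  225 → stock rod 3  [load 425/450]
  300 → stock rod 4 (new)  [load 300/450]
4 stock rods opened.

4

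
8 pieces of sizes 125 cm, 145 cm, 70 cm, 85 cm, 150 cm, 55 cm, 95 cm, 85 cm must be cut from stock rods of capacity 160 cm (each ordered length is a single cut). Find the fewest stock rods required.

Total = 150 + 145 + 125 + 95 + 85 + 85 + 70 + 55 = 810 cm.
Lower bound: ⌈810/160⌉ = 6 stock rods.
A packing using 6 stock rods:
  stock rod 1: 150 = 150
  stock rod 2: 145 = 145
  stock rod 3: 125 = 125
  stock rod 4: 95 + 55 = 150
  stock rod 5: 85 + 70 = 155
  stock rod 6: 85 = 85
This matches the lower bound, so 6 is optimal.

6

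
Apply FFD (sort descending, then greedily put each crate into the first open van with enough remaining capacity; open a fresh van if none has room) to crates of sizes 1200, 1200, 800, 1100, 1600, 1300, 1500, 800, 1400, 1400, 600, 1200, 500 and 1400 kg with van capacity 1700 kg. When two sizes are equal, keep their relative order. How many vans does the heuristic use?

11

Sorted descending: 1600, 1500, 1400, 1400, 1400, 1300, 1200, 1200, 1200, 1100, 800, 800, 600, 500.
  1600 → van 1 (new)  [load 1600/1700]
  1500 → van 2 (new)  [load 1500/1700]
  1400 → van 3 (new)  [load 1400/1700]
  1400 → van 4 (new)  [load 1400/1700]
  1400 → van 5 (new)  [load 1400/1700]
  1300 → van 6 (new)  [load 1300/1700]
  1200 → van 7 (new)  [load 1200/1700]
  1200 → van 8 (new)  [load 1200/1700]
  1200 → van 9 (new)  [load 1200/1700]
  1100 → van 10 (new)  [load 1100/1700]
  800 → van 11 (new)  [load 800/1700]
  800 → van 11  [load 1600/1700]
  600 → van 10  [load 1700/1700]
  500 → van 7  [load 1700/1700]
11 vans opened.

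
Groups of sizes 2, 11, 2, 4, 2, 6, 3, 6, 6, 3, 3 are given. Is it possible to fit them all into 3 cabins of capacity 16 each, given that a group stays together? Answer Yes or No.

A valid assignment using 3 cabins:
  cabin 1: 11 + 3 + 2 = 16
  cabin 2: 6 + 6 + 4 = 16
  cabin 3: 6 + 3 + 3 + 2 + 2 = 16
Every load is within 16, so 3 cabins suffice.

Yes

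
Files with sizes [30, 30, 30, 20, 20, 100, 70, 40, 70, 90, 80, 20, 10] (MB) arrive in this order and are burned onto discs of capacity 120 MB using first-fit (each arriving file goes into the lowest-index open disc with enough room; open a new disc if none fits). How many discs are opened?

  30 → disc 1 (new)  [load 30/120]
  30 → disc 1  [load 60/120]
  30 → disc 1  [load 90/120]
  20 → disc 1  [load 110/120]
  20 → disc 2 (new)  [load 20/120]
  100 → disc 2  [load 120/120]
  70 → disc 3 (new)  [load 70/120]
  40 → disc 3  [load 110/120]
  70 → disc 4 (new)  [load 70/120]
  90 → disc 5 (new)  [load 90/120]
  80 → disc 6 (new)  [load 80/120]
  20 → disc 4  [load 90/120]
  10 → disc 1  [load 120/120]
6 discs opened.

6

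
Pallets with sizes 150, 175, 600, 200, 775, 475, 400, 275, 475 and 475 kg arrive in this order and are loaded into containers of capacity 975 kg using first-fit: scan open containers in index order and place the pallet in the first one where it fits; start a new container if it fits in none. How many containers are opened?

  150 → container 1 (new)  [load 150/975]
  175 → container 1  [load 325/975]
  600 → container 1  [load 925/975]
  200 → container 2 (new)  [load 200/975]
  775 → container 2  [load 975/975]
  475 → container 3 (new)  [load 475/975]
  400 → container 3  [load 875/975]
  275 → container 4 (new)  [load 275/975]
  475 → container 4  [load 750/975]
  475 → container 5 (new)  [load 475/975]
5 containers opened.

5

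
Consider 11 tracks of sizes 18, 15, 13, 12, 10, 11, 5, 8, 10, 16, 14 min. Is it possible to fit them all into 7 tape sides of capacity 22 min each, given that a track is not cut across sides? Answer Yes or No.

Yes

A valid assignment using 7 tape sides:
  side 1: 18 = 18
  side 2: 16 + 5 = 21
  side 3: 15 = 15
  side 4: 14 + 8 = 22
  side 5: 13 = 13
  side 6: 12 + 10 = 22
  side 7: 11 + 10 = 21
Every load is within 22 min, so 7 tape sides suffice.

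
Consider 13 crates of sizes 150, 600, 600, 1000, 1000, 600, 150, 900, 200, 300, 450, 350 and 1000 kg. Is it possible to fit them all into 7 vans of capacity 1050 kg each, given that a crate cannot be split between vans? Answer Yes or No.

No

Total = 7300 kg; ⌈7300/1050⌉ = 7.
The bound of 7 does not rule out 7, but exhaustive search shows no assignment into 7 vans of capacity 1050 kg exists — the minimum is 8.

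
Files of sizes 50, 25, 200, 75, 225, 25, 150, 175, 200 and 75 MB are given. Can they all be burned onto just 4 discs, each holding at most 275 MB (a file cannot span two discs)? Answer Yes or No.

Total = 1200 MB; ⌈1200/275⌉ = 5.
At least 5 discs are required, but only 4 are allowed.

No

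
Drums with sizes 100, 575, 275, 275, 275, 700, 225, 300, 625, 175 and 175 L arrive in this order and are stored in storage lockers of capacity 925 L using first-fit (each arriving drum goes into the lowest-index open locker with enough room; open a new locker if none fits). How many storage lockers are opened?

  100 → locker 1 (new)  [load 100/925]
  575 → locker 1  [load 675/925]
  275 → locker 2 (new)  [load 275/925]
  275 → locker 2  [load 550/925]
  275 → locker 2  [load 825/925]
  700 → locker 3 (new)  [load 700/925]
  225 → locker 1  [load 900/925]
  300 → locker 4 (new)  [load 300/925]
  625 → locker 4  [load 925/925]
  175 → locker 3  [load 875/925]
  175 → locker 5 (new)  [load 175/925]
5 storage lockers opened.

5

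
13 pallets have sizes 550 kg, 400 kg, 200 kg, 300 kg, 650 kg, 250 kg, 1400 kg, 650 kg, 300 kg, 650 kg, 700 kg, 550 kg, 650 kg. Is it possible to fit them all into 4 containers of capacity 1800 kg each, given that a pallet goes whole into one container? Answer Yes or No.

Total = 7250 kg; ⌈7250/1800⌉ = 5.
At least 5 containers are required, but only 4 are allowed.

No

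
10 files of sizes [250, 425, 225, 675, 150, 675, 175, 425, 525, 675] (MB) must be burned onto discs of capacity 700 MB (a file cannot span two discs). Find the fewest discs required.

Total = 675 + 675 + 675 + 525 + 425 + 425 + 250 + 225 + 175 + 150 = 4200 MB.
Lower bound: ⌈4200/700⌉ = 6 discs.
A packing using 7 discs:
  disc 1: 675 = 675
  disc 2: 675 = 675
  disc 3: 675 = 675
  disc 4: 525 + 175 = 700
  disc 5: 425 + 250 = 675
  disc 6: 425 + 225 = 650
  disc 7: 150 = 150
No arrangement into 6 discs stays within capacity, so 7 is optimal.

7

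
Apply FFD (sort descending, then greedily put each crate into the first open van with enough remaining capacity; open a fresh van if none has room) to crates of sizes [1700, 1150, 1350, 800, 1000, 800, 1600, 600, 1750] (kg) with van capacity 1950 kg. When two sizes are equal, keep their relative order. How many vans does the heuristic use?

Sorted descending: 1750, 1700, 1600, 1350, 1150, 1000, 800, 800, 600.
  1750 → van 1 (new)  [load 1750/1950]
  1700 → van 2 (new)  [load 1700/1950]
  1600 → van 3 (new)  [load 1600/1950]
  1350 → van 4 (new)  [load 1350/1950]
  1150 → van 5 (new)  [load 1150/1950]
  1000 → van 6 (new)  [load 1000/1950]
  800 → van 5  [load 1950/1950]
  800 → van 6  [load 1800/1950]
  600 → van 4  [load 1950/1950]
6 vans opened.

6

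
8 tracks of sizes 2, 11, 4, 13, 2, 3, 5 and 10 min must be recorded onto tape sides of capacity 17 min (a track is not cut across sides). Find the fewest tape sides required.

Total = 13 + 11 + 10 + 5 + 4 + 3 + 2 + 2 = 50 min.
Lower bound: ⌈50/17⌉ = 3 tape sides.
A packing using 3 tape sides:
  side 1: 13 + 4 = 17
  side 2: 11 + 5 = 16
  side 3: 10 + 3 + 2 + 2 = 17
This matches the lower bound, so 3 is optimal.

3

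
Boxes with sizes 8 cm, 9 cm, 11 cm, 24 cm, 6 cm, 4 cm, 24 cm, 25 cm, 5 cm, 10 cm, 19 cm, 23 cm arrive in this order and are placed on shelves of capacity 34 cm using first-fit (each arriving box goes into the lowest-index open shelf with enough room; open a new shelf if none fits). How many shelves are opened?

6

  8 → shelf 1 (new)  [load 8/34]
  9 → shelf 1  [load 17/34]
  11 → shelf 1  [load 28/34]
  24 → shelf 2 (new)  [load 24/34]
  6 → shelf 1  [load 34/34]
  4 → shelf 2  [load 28/34]
  24 → shelf 3 (new)  [load 24/34]
  25 → shelf 4 (new)  [load 25/34]
  5 → shelf 2  [load 33/34]
  10 → shelf 3  [load 34/34]
  19 → shelf 5 (new)  [load 19/34]
  23 → shelf 6 (new)  [load 23/34]
6 shelves opened.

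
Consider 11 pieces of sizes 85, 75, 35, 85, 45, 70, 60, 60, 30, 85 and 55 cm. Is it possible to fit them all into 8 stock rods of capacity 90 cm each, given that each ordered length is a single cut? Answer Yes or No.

Total = 685 cm; ⌈685/90⌉ = 8.
The bound of 8 does not rule out 8, but exhaustive search shows no assignment into 8 stock rods of capacity 90 cm exists — the minimum is 9.

No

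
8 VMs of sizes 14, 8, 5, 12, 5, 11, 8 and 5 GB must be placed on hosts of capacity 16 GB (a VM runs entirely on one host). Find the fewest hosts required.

5

Total = 14 + 12 + 11 + 8 + 8 + 5 + 5 + 5 = 68 GB.
Lower bound: ⌈68/16⌉ = 5 hosts.
A packing using 5 hosts:
  host 1: 14 = 14
  host 2: 12 = 12
  host 3: 11 + 5 = 16
  host 4: 8 + 8 = 16
  host 5: 5 + 5 = 10
This matches the lower bound, so 5 is optimal.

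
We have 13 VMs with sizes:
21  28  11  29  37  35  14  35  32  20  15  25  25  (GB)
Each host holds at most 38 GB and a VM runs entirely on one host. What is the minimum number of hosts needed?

10

Total = 37 + 35 + 35 + 32 + 29 + 28 + 25 + 25 + 21 + 20 + 15 + 14 + 11 = 327 GB.
Lower bound: ⌈327/38⌉ = 9 hosts.
Also, 10 VMs each exceed 19 GB, and no two of those can share a host, so at least 10 hosts are needed.
A packing using 10 hosts:
  host 1: 37 = 37
  host 2: 35 = 35
  host 3: 35 = 35
  host 4: 32 = 32
  host 5: 29 = 29
  host 6: 28 = 28
  host 7: 25 + 11 = 36
  host 8: 25 = 25
  host 9: 21 + 15 = 36
  host 10: 20 + 14 = 34
This matches the lower bound, so 10 is optimal.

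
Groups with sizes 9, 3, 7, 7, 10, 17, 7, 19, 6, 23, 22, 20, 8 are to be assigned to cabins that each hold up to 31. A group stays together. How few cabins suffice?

6

Total = 23 + 22 + 20 + 19 + 17 + 10 + 9 + 8 + 7 + 7 + 7 + 6 + 3 = 158.
Lower bound: ⌈158/31⌉ = 6 cabins.
A packing using 6 cabins:
  cabin 1: 23 + 8 = 31
  cabin 2: 22 + 9 = 31
  cabin 3: 20 + 10 = 30
  cabin 4: 19 + 7 + 3 = 29
  cabin 5: 17 + 7 + 7 = 31
  cabin 6: 6 = 6
This matches the lower bound, so 6 is optimal.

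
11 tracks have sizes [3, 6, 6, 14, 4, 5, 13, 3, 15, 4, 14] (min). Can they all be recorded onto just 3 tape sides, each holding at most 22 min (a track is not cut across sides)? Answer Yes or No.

Total = 87 min; ⌈87/22⌉ = 4.
At least 4 tape sides are required, but only 3 are allowed.

No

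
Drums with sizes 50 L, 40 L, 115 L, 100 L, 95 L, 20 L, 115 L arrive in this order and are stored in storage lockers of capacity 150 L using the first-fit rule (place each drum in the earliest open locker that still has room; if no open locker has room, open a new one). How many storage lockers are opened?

  50 → locker 1 (new)  [load 50/150]
  40 → locker 1  [load 90/150]
  115 → locker 2 (new)  [load 115/150]
  100 → locker 3 (new)  [load 100/150]
  95 → locker 4 (new)  [load 95/150]
  20 → locker 1  [load 110/150]
  115 → locker 5 (new)  [load 115/150]
5 storage lockers opened.

5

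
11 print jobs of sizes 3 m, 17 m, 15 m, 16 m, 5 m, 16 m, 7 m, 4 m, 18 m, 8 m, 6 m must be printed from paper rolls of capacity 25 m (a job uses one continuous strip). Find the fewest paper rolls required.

Total = 18 + 17 + 16 + 16 + 15 + 8 + 7 + 6 + 5 + 4 + 3 = 115 m.
Lower bound: ⌈115/25⌉ = 5 paper rolls.
A packing using 5 paper rolls:
  roll 1: 18 + 7 = 25
  roll 2: 17 + 8 = 25
  roll 3: 16 + 6 + 3 = 25
  roll 4: 16 + 5 + 4 = 25
  roll 5: 15 = 15
This matches the lower bound, so 5 is optimal.

5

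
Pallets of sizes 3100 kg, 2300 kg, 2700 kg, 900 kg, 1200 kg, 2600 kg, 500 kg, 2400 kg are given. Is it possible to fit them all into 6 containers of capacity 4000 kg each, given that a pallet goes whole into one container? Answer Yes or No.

A valid assignment using 5 containers:
  container 1: 3100 + 900 = 4000
  container 2: 2700 + 1200 = 3900
  container 3: 2600 + 500 = 3100
  container 4: 2400 = 2400
  container 5: 2300 = 2300
That uses only 5 ≤ 6, so 6 containers are enough.

Yes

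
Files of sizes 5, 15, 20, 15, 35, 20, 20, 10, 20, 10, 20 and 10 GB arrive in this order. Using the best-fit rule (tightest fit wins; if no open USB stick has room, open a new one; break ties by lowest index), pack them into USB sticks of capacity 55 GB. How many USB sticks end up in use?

  5 → USB stick 1 (new)  [load 5/55]
  15 → USB stick 1  [load 20/55]
  20 → USB stick 1  [load 40/55]
  15 → USB stick 1  [load 55/55]
  35 → USB stick 2 (new)  [load 35/55]
  20 → USB stick 2  [load 55/55]
  20 → USB stick 3 (new)  [load 20/55]
  10 → USB stick 3  [load 30/55]
  20 → USB stick 3  [load 50/55]
  10 → USB stick 4 (new)  [load 10/55]
  20 → USB stick 4  [load 30/55]
  10 → USB stick 4  [load 40/55]
4 USB sticks opened.

4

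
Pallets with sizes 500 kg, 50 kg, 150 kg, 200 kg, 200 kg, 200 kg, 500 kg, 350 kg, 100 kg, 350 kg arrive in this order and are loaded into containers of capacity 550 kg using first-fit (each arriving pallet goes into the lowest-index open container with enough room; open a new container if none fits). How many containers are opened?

  500 → container 1 (new)  [load 500/550]
  50 → container 1  [load 550/550]
  150 → container 2 (new)  [load 150/550]
  200 → container 2  [load 350/550]
  200 → container 2  [load 550/550]
  200 → container 3 (new)  [load 200/550]
  500 → container 4 (new)  [load 500/550]
  350 → container 3  [load 550/550]
  100 → container 5 (new)  [load 100/550]
  350 → container 5  [load 450/550]
5 containers opened.

5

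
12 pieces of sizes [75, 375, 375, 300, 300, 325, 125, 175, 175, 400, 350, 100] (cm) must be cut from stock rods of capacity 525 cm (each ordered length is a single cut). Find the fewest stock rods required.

Total = 400 + 375 + 375 + 350 + 325 + 300 + 300 + 175 + 175 + 125 + 100 + 75 = 3075 cm.
Lower bound: ⌈3075/525⌉ = 6 stock rods.
Also, 7 pieces each exceed 525/2 cm, and no two of those can share a stock rod, so at least 7 stock rods are needed.
A packing using 7 stock rods:
  stock rod 1: 400 + 125 = 525
  stock rod 2: 375 + 100 = 475
  stock rod 3: 375 + 75 = 450
  stock rod 4: 350 + 175 = 525
  stock rod 5: 325 + 175 = 500
  stock rod 6: 300 = 300
  stock rod 7: 300 = 300
This matches the lower bound, so 7 is optimal.

7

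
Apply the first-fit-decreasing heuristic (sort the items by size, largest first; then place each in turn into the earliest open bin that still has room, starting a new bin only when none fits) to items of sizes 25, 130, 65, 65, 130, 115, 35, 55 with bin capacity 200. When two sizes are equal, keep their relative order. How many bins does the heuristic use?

Sorted descending: 130, 130, 115, 65, 65, 55, 35, 25.
  130 → bin 1 (new)  [load 130/200]
  130 → bin 2 (new)  [load 130/200]
  115 → bin 3 (new)  [load 115/200]
  65 → bin 1  [load 195/200]
  65 → bin 2  [load 195/200]
  55 → bin 3  [load 170/200]
  35 → bin 4 (new)  [load 35/200]
  25 → bin 3  [load 195/200]
4 bins opened.

4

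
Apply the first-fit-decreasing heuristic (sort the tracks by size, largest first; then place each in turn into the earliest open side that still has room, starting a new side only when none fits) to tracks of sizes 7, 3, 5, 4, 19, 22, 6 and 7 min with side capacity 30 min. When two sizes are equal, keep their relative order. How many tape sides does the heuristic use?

Sorted descending: 22, 19, 7, 7, 6, 5, 4, 3.
  22 → side 1 (new)  [load 22/30]
  19 → side 2 (new)  [load 19/30]
  7 → side 1  [load 29/30]
  7 → side 2  [load 26/30]
  6 → side 3 (new)  [load 6/30]
  5 → side 3  [load 11/30]
  4 → side 2  [load 30/30]
  3 → side 3  [load 14/30]
3 tape sides opened.

3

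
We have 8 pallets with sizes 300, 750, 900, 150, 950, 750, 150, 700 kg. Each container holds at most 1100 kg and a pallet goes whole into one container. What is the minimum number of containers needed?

Total = 950 + 900 + 750 + 750 + 700 + 300 + 150 + 150 = 4650 kg.
Lower bound: ⌈4650/1100⌉ = 5 containers.
A packing using 5 containers:
  container 1: 950 + 150 = 1100
  container 2: 900 + 150 = 1050
  container 3: 750 + 300 = 1050
  container 4: 750 = 750
  container 5: 700 = 700
This matches the lower bound, so 5 is optimal.

5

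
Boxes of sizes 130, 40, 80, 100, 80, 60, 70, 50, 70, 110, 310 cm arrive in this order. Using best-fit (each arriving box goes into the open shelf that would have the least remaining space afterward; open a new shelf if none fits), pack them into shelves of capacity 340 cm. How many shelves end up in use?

4

  130 → shelf 1 (new)  [load 130/340]
  40 → shelf 1  [load 170/340]
  80 → shelf 1  [load 250/340]
  100 → shelf 2 (new)  [load 100/340]
  80 → shelf 1  [load 330/340]
  60 → shelf 2  [load 160/340]
  70 → shelf 2  [load 230/340]
  50 → shelf 2  [load 280/340]
  70 → shelf 3 (new)  [load 70/340]
  110 → shelf 3  [load 180/340]
  310 → shelf 4 (new)  [load 310/340]
4 shelves opened.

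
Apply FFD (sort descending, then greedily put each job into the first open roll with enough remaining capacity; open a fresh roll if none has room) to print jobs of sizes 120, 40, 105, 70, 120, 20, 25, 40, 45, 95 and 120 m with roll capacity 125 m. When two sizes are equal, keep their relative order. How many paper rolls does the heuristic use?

7

Sorted descending: 120, 120, 120, 105, 95, 70, 45, 40, 40, 25, 20.
  120 → roll 1 (new)  [load 120/125]
  120 → roll 2 (new)  [load 120/125]
  120 → roll 3 (new)  [load 120/125]
  105 → roll 4 (new)  [load 105/125]
  95 → roll 5 (new)  [load 95/125]
  70 → roll 6 (new)  [load 70/125]
  45 → roll 6  [load 115/125]
  40 → roll 7 (new)  [load 40/125]
  40 → roll 7  [load 80/125]
  25 → roll 5  [load 120/125]
  20 → roll 4  [load 125/125]
7 paper rolls opened.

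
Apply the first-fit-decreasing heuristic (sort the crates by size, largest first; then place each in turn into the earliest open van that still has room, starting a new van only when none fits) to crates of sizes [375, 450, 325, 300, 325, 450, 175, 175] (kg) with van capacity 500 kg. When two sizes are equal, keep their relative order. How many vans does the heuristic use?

Sorted descending: 450, 450, 375, 325, 325, 300, 175, 175.
  450 → van 1 (new)  [load 450/500]
  450 → van 2 (new)  [load 450/500]
  375 → van 3 (new)  [load 375/500]
  325 → van 4 (new)  [load 325/500]
  325 → van 5 (new)  [load 325/500]
  300 → van 6 (new)  [load 300/500]
  175 → van 4  [load 500/500]
  175 → van 5  [load 500/500]
6 vans opened.

6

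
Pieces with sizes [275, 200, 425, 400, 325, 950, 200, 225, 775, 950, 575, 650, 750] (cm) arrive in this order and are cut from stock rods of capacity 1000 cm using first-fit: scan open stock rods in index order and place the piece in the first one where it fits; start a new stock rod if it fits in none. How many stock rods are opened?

  275 → stock rod 1 (new)  [load 275/1000]
  200 → stock rod 1  [load 475/1000]
  425 → stock rod 1  [load 900/1000]
  400 → stock rod 2 (new)  [load 400/1000]
  325 → stock rod 2  [load 725/1000]
  950 → stock rod 3 (new)  [load 950/1000]
  200 → stock rod 2  [load 925/1000]
  225 → stock rod 4 (new)  [load 225/1000]
  775 → stock rod 4  [load 1000/1000]
  950 → stock rod 5 (new)  [load 950/1000]
  575 → stock rod 6 (new)  [load 575/1000]
  650 → stock rod 7 (new)  [load 650/1000]
  750 → stock rod 8 (new)  [load 750/1000]
8 stock rods opened.

8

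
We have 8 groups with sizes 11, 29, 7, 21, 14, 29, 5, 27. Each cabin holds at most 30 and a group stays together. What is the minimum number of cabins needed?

5

Total = 29 + 29 + 27 + 21 + 14 + 11 + 7 + 5 = 143.
Lower bound: ⌈143/30⌉ = 5 cabins.
A packing using 5 cabins:
  cabin 1: 29 = 29
  cabin 2: 29 = 29
  cabin 3: 27 = 27
  cabin 4: 21 + 7 = 28
  cabin 5: 14 + 11 + 5 = 30
This matches the lower bound, so 5 is optimal.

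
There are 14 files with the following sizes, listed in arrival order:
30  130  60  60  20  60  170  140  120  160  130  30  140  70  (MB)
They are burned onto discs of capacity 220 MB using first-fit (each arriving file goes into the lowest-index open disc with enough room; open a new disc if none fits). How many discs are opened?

  30 → disc 1 (new)  [load 30/220]
  130 → disc 1  [load 160/220]
  60 → disc 1  [load 220/220]
  60 → disc 2 (new)  [load 60/220]
  20 → disc 2  [load 80/220]
  60 → disc 2  [load 140/220]
  170 → disc 3 (new)  [load 170/220]
  140 → disc 4 (new)  [load 140/220]
  120 → disc 5 (new)  [load 120/220]
  160 → disc 6 (new)  [load 160/220]
  130 → disc 7 (new)  [load 130/220]
  30 → disc 2  [load 170/220]
  140 → disc 8 (new)  [load 140/220]
  70 → disc 4  [load 210/220]
8 discs opened.

8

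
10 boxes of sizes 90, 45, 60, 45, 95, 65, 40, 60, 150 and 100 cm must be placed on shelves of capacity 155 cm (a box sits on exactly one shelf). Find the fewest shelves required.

Total = 150 + 100 + 95 + 90 + 65 + 60 + 60 + 45 + 45 + 40 = 750 cm.
Lower bound: ⌈750/155⌉ = 5 shelves.
A packing using 5 shelves:
  shelf 1: 150 = 150
  shelf 2: 100 + 45 = 145
  shelf 3: 95 + 60 = 155
  shelf 4: 90 + 65 = 155
  shelf 5: 60 + 45 + 40 = 145
This matches the lower bound, so 5 is optimal.

5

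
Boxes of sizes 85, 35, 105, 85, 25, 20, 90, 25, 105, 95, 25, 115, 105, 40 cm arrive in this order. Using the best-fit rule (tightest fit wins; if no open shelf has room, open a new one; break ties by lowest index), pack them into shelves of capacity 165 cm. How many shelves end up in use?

8

  85 → shelf 1 (new)  [load 85/165]
  35 → shelf 1  [load 120/165]
  105 → shelf 2 (new)  [load 105/165]
  85 → shelf 3 (new)  [load 85/165]
  25 → shelf 1  [load 145/165]
  20 → shelf 1  [load 165/165]
  90 → shelf 4 (new)  [load 90/165]
  25 → shelf 2  [load 130/165]
  105 → shelf 5 (new)  [load 105/165]
  95 → shelf 6 (new)  [load 95/165]
  25 → shelf 2  [load 155/165]
  115 → shelf 7 (new)  [load 115/165]
  105 → shelf 8 (new)  [load 105/165]
  40 → shelf 7  [load 155/165]
8 shelves opened.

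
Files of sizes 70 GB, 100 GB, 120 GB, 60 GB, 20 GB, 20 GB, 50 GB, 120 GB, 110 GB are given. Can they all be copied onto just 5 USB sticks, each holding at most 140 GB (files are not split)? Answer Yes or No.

No

Total = 670 GB; ⌈670/140⌉ = 5.
The bound of 5 does not rule out 5, but exhaustive search shows no assignment into 5 USB sticks of capacity 140 GB exists — the minimum is 6.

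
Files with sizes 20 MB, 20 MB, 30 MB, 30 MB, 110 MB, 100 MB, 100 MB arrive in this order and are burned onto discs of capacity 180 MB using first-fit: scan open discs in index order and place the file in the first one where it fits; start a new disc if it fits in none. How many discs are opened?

  20 → disc 1 (new)  [load 20/180]
  20 → disc 1  [load 40/180]
  30 → disc 1  [load 70/180]
  30 → disc 1  [load 100/180]
  110 → disc 2 (new)  [load 110/180]
  100 → disc 3 (new)  [load 100/180]
  100 → disc 4 (new)  [load 100/180]
4 discs opened.

4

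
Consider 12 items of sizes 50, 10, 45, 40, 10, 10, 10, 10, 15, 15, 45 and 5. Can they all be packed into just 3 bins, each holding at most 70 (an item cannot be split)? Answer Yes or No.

No

Total = 265; ⌈265/70⌉ = 4.
At least 4 bins are required, but only 3 are allowed.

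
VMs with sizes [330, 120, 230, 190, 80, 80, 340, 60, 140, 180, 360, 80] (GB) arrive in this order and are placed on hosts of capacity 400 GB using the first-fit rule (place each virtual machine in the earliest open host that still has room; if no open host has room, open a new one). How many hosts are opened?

6

  330 → host 1 (new)  [load 330/400]
  120 → host 2 (new)  [load 120/400]
  230 → host 2  [load 350/400]
  190 → host 3 (new)  [load 190/400]
  80 → host 3  [load 270/400]
  80 → host 3  [load 350/400]
  340 → host 4 (new)  [load 340/400]
  60 → host 1  [load 390/400]
  140 → host 5 (new)  [load 140/400]
  180 → host 5  [load 320/400]
  360 → host 6 (new)  [load 360/400]
  80 → host 5  [load 400/400]
6 hosts opened.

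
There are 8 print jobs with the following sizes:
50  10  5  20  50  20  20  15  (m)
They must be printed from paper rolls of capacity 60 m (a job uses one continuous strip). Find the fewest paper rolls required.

Total = 50 + 50 + 20 + 20 + 20 + 15 + 10 + 5 = 190 m.
Lower bound: ⌈190/60⌉ = 4 paper rolls.
A packing using 4 paper rolls:
  roll 1: 50 + 10 = 60
  roll 2: 50 + 5 = 55
  roll 3: 20 + 20 + 20 = 60
  roll 4: 15 = 15
This matches the lower bound, so 4 is optimal.

4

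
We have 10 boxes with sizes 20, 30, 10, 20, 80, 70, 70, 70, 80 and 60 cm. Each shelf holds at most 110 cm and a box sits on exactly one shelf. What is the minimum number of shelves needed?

Total = 80 + 80 + 70 + 70 + 70 + 60 + 30 + 20 + 20 + 10 = 510 cm.
Lower bound: ⌈510/110⌉ = 5 shelves.
Also, 6 boxes each exceed 55 cm, and no two of those can share a shelf, so at least 6 shelves are needed.
A packing using 6 shelves:
  shelf 1: 80 + 30 = 110
  shelf 2: 80 + 20 + 10 = 110
  shelf 3: 70 + 20 = 90
  shelf 4: 70 = 70
  shelf 5: 70 = 70
  shelf 6: 60 = 60
This matches the lower bound, so 6 is optimal.

6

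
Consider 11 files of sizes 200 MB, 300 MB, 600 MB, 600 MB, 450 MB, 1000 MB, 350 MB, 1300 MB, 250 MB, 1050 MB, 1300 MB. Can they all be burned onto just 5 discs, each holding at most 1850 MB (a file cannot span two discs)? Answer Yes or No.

Yes

A valid assignment using 5 discs:
  disc 1: 1300 + 450 = 1750
  disc 2: 1300 + 350 + 200 = 1850
  disc 3: 1050 + 600 = 1650
  disc 4: 1000 + 600 + 250 = 1850
  disc 5: 300 = 300
Every load is within 1850 MB, so 5 discs suffice.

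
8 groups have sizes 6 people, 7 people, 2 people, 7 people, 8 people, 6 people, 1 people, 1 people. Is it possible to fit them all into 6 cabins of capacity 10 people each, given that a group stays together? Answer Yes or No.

Yes

A valid assignment using 5 cabins:
  cabin 1: 8 + 2 = 10
  cabin 2: 7 + 1 + 1 = 9
  cabin 3: 7 = 7
  cabin 4: 6 = 6
  cabin 5: 6 = 6
That uses only 5 ≤ 6, so 6 cabins are enough.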